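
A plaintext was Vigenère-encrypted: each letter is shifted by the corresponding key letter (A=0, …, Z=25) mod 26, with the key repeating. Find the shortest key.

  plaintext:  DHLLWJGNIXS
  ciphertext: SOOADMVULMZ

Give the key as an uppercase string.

PHD

  i= 0: S-D = 15 → P
  i= 1: O-H =  7 → H
  i= 2: O-L =  3 → D
  i= 3: A-L = 15 → P
  i= 4: D-W =  7 → H
  i= 5: M-J =  3 → D
  i= 6: V-G = 15 → P
  i= 7: U-N =  7 → H
  i= 8: L-I =  3 → D
  i= 9: M-X = 15 → P
  i=10: Z-S =  7 → H
  shifts repeat with period 3: PHD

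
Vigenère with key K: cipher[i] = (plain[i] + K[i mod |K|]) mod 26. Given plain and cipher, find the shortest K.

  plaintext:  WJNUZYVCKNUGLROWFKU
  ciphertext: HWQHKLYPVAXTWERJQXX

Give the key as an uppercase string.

LNDN

  i= 0: H-W = 11 → L
  i= 1: W-J = 13 → N
  i= 2: Q-N =  3 → D
  i= 3: H-U = 13 → N
  i= 4: K-Z = 11 → L
  i= 5: L-Y = 13 → N
  i= 6: Y-V =  3 → D
  i= 7: P-C = 13 → N
  i= 8: V-K = 11 → L
  i= 9: A-N = 13 → N
  i=10: X-U =  3 → D
  i=11: T-G = 13 → N
  i=12: W-L = 11 → L
  i=13: E-R = 13 → N
  i=14: R-O =  3 → D
  i=15: J-W = 13 → N
  i=16: Q-F = 11 → L
  i=17: X-K = 13 → N
  i=18: X-U =  3 → D
  shifts repeat with period 4: LNDN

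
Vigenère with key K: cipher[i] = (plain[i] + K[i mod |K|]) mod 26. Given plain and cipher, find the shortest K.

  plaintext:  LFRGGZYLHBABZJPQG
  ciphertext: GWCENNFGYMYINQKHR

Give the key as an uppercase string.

VRLYHOH

  i= 0: G-L = 21 → V
  i= 1: W-F = 17 → R
  i= 2: C-R = 11 → L
  i= 3: E-G = 24 → Y
  i= 4: N-G =  7 → H
  i= 5: N-Z = 14 → O
  i= 6: F-Y =  7 → H
  i= 7: G-L = 21 → V
  i= 8: Y-H = 17 → R
  i= 9: M-B = 11 → L
  i=10: Y-A = 24 → Y
  i=11: I-B =  7 → H
  i=12: N-Z = 14 → O
  i=13: Q-J =  7 → H
  i=14: K-P = 21 → V
  i=15: H-Q = 17 → R
  i=16: R-G = 11 → L
  shifts repeat with period 7: VRLYHOH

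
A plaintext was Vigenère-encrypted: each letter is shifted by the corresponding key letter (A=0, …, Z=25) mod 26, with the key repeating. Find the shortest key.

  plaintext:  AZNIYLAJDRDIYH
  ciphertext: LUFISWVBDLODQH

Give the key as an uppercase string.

LVSAU

  i= 0: L-A = 11 → L
  i= 1: U-Z = 21 → V
  i= 2: F-N = 18 → S
  i= 3: I-I =  0 → A
  i= 4: S-Y = 20 → U
  i= 5: W-L = 11 → L
  i= 6: V-A = 21 → V
  i= 7: B-J = 18 → S
  i= 8: D-D =  0 → A
  i= 9: L-R = 20 → U
  i=10: O-D = 11 → L
  i=11: D-I = 21 → V
  i=12: Q-Y = 18 → S
  i=13: H-H =  0 → A
  shifts repeat with period 5: LVSAU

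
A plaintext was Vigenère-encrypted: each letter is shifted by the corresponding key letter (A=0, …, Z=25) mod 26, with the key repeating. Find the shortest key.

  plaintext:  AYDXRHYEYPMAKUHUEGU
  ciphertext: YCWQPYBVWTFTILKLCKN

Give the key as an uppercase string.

YETTYRDR

  i= 0: Y-A = 24 → Y
  i= 1: C-Y =  4 → E
  i= 2: W-D = 19 → T
  i= 3: Q-X = 19 → T
  i= 4: P-R = 24 → Y
  i= 5: Y-H = 17 → R
  i= 6: B-Y =  3 → D
  i= 7: V-E = 17 → R
  i= 8: W-Y = 24 → Y
  i= 9: T-P =  4 → E
  i=10: F-M = 19 → T
  i=11: T-A = 19 → T
  i=12: I-K = 24 → Y
  i=13: L-U = 17 → R
  i=14: K-H =  3 → D
  i=15: L-U = 17 → R
  i=16: C-E = 24 → Y
  i=17: K-G =  4 → E
  i=18: N-U = 19 → T
  shifts repeat with period 8: YETTYRDR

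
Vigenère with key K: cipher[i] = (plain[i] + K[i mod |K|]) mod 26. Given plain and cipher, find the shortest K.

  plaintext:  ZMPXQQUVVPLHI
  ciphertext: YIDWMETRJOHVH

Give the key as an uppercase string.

  i= 0: Y-Z = 25 → Z
  i= 1: I-M = 22 → W
  i= 2: D-P = 14 → O
  i= 3: W-X = 25 → Z
  i= 4: M-Q = 22 → W
  i= 5: E-Q = 14 → O
  i= 6: T-U = 25 → Z
  i= 7: R-V = 22 → W
  i= 8: J-V = 14 → O
  i= 9: O-P = 25 → Z
  i=10: H-L = 22 → W
  i=11: V-H = 14 → O
  i=12: H-I = 25 → Z
  shifts repeat with period 3: ZWO

ZWO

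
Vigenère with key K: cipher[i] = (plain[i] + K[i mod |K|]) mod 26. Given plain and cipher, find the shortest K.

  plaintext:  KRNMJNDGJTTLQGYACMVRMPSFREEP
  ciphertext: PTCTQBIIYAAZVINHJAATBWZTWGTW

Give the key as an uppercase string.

FCPHHO

  i= 0: P-K =  5 → F
  i= 1: T-R =  2 → C
  i= 2: C-N = 15 → P
  i= 3: T-M =  7 → H
  i= 4: Q-J =  7 → H
  i= 5: B-N = 14 → O
  i= 6: I-D =  5 → F
  i= 7: I-G =  2 → C
  i= 8: Y-J = 15 → P
  i= 9: A-T =  7 → H
  i=10: A-T =  7 → H
  i=11: Z-L = 14 → O
  i=12: V-Q =  5 → F
  i=13: I-G =  2 → C
  i=14: N-Y = 15 → P
  i=15: H-A =  7 → H
  i=16: J-C =  7 → H
  i=17: A-M = 14 → O
  i=18: A-V =  5 → F
  i=19: T-R =  2 → C
  i=20: B-M = 15 → P
  i=21: W-P =  7 → H
  i=22: Z-S =  7 → H
  i=23: T-F = 14 → O
  i=24: W-R =  5 → F
  i=25: G-E =  2 → C
  i=26: T-E = 15 → P
  i=27: W-P =  7 → H
  shifts repeat with period 6: FCPHHO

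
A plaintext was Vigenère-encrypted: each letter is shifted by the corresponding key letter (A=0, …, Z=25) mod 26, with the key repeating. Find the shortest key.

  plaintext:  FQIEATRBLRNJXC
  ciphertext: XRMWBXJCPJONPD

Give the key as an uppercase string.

SBE

  i= 0: X-F = 18 → S
  i= 1: R-Q =  1 → B
  i= 2: M-I =  4 → E
  i= 3: W-E = 18 → S
  i= 4: B-A =  1 → B
  i= 5: X-T =  4 → E
  i= 6: J-R = 18 → S
  i= 7: C-B =  1 → B
  i= 8: P-L =  4 → E
  i= 9: J-R = 18 → S
  i=10: O-N =  1 → B
  i=11: N-J =  4 → E
  i=12: P-X = 18 → S
  i=13: D-C =  1 → B
  shifts repeat with period 3: SBE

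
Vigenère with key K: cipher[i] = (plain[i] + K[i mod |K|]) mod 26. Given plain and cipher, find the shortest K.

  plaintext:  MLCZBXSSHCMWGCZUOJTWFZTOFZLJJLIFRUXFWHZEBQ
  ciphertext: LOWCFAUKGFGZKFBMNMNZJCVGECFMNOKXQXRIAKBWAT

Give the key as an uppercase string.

ZDUDEDCS

  i= 0: L-M = 25 → Z
  i= 1: O-L =  3 → D
  i= 2: W-C = 20 → U
  i= 3: C-Z =  3 → D
  i= 4: F-B =  4 → E
  i= 5: A-X =  3 → D
  i= 6: U-S =  2 → C
  i= 7: K-S = 18 → S
  i= 8: G-H = 25 → Z
  i= 9: F-C =  3 → D
  i=10: G-M = 20 → U
  i=11: Z-W =  3 → D
  i=12: K-G =  4 → E
  i=13: F-C =  3 → D
  i=14: B-Z =  2 → C
  i=15: M-U = 18 → S
  i=16: N-O = 25 → Z
  i=17: M-J =  3 → D
  i=18: N-T = 20 → U
  i=19: Z-W =  3 → D
  i=20: J-F =  4 → E
  i=21: C-Z =  3 → D
  i=22: V-T =  2 → C
  i=23: G-O = 18 → S
  i=24: E-F = 25 → Z
  i=25: C-Z =  3 → D
  i=26: F-L = 20 → U
  i=27: M-J =  3 → D
  i=28: N-J =  4 → E
  i=29: O-L =  3 → D
  i=30: K-I =  2 → C
  i=31: X-F = 18 → S
  i=32: Q-R = 25 → Z
  i=33: X-U =  3 → D
  i=34: R-X = 20 → U
  i=35: I-F =  3 → D
  i=36: A-W =  4 → E
  i=37: K-H =  3 → D
  i=38: B-Z =  2 → C
  i=39: W-E = 18 → S
  i=40: A-B = 25 → Z
  i=41: T-Q =  3 → D
  shifts repeat with period 8: ZDUDEDCS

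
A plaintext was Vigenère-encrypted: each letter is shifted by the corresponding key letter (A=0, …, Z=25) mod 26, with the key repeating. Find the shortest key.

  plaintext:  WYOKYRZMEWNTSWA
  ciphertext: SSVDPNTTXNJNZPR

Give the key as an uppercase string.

  i= 0: S-W = 22 → W
  i= 1: S-Y = 20 → U
  i= 2: V-O =  7 → H
  i= 3: D-K = 19 → T
  i= 4: P-Y = 17 → R
  i= 5: N-R = 22 → W
  i= 6: T-Z = 20 → U
  i= 7: T-M =  7 → H
  i= 8: X-E = 19 → T
  i= 9: N-W = 17 → R
  i=10: J-N = 22 → W
  i=11: N-T = 20 → U
  i=12: Z-S =  7 → H
  i=13: P-W = 19 → T
  i=14: R-A = 17 → R
  shifts repeat with period 5: WUHTR

WUHTR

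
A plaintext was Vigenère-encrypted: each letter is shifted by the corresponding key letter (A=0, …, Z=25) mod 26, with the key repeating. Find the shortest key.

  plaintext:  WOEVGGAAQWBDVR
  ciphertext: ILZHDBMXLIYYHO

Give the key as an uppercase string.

  i= 0: I-W = 12 → M
  i= 1: L-O = 23 → X
  i= 2: Z-E = 21 → V
  i= 3: H-V = 12 → M
  i= 4: D-G = 23 → X
  i= 5: B-G = 21 → V
  i= 6: M-A = 12 → M
  i= 7: X-A = 23 → X
  i= 8: L-Q = 21 → V
  i= 9: I-W = 12 → M
  i=10: Y-B = 23 → X
  i=11: Y-D = 21 → V
  i=12: H-V = 12 → M
  i=13: O-R = 23 → X
  shifts repeat with period 3: MXV

MXV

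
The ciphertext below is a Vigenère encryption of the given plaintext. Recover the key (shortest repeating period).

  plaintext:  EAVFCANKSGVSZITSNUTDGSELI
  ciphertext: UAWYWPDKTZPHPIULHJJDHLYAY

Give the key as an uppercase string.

QABTUP

  i= 0: U-E = 16 → Q
  i= 1: A-A =  0 → A
  i= 2: W-V =  1 → B
  i= 3: Y-F = 19 → T
  i= 4: W-C = 20 → U
  i= 5: P-A = 15 → P
  i= 6: D-N = 16 → Q
  i= 7: K-K =  0 → A
  i= 8: T-S =  1 → B
  i= 9: Z-G = 19 → T
  i=10: P-V = 20 → U
  i=11: H-S = 15 → P
  i=12: P-Z = 16 → Q
  i=13: I-I =  0 → A
  i=14: U-T =  1 → B
  i=15: L-S = 19 → T
  i=16: H-N = 20 → U
  i=17: J-U = 15 → P
  i=18: J-T = 16 → Q
  i=19: D-D =  0 → A
  i=20: H-G =  1 → B
  i=21: L-S = 19 → T
  i=22: Y-E = 20 → U
  i=23: A-L = 15 → P
  i=24: Y-I = 16 → Q
  shifts repeat with period 6: QABTUP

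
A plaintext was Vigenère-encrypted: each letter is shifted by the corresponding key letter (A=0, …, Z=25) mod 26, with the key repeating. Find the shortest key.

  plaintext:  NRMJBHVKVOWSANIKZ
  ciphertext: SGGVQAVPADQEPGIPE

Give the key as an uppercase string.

FPUMPTAF

  i= 0: S-N =  5 → F
  i= 1: G-R = 15 → P
  i= 2: G-M = 20 → U
  i= 3: V-J = 12 → M
  i= 4: Q-B = 15 → P
  i= 5: A-H = 19 → T
  i= 6: V-V =  0 → A
  i= 7: P-K =  5 → F
  i= 8: A-V =  5 → F
  i= 9: D-O = 15 → P
  i=10: Q-W = 20 → U
  i=11: E-S = 12 → M
  i=12: P-A = 15 → P
  i=13: G-N = 19 → T
  i=14: I-I =  0 → A
  i=15: P-K =  5 → F
  i=16: E-Z =  5 → F
  shifts repeat with period 8: FPUMPTAF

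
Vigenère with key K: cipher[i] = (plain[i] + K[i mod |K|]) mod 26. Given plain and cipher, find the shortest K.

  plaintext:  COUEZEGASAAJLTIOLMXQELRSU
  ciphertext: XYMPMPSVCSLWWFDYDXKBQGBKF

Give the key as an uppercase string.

VKSLNLM

  i= 0: X-C = 21 → V
  i= 1: Y-O = 10 → K
  i= 2: M-U = 18 → S
  i= 3: P-E = 11 → L
  i= 4: M-Z = 13 → N
  i= 5: P-E = 11 → L
  i= 6: S-G = 12 → M
  i= 7: V-A = 21 → V
  i= 8: C-S = 10 → K
  i= 9: S-A = 18 → S
  i=10: L-A = 11 → L
  i=11: W-J = 13 → N
  i=12: W-L = 11 → L
  i=13: F-T = 12 → M
  i=14: D-I = 21 → V
  i=15: Y-O = 10 → K
  i=16: D-L = 18 → S
  i=17: X-M = 11 → L
  i=18: K-X = 13 → N
  i=19: B-Q = 11 → L
  i=20: Q-E = 12 → M
  i=21: G-L = 21 → V
  i=22: B-R = 10 → K
  i=23: K-S = 18 → S
  i=24: F-U = 11 → L
  shifts repeat with period 7: VKSLNLM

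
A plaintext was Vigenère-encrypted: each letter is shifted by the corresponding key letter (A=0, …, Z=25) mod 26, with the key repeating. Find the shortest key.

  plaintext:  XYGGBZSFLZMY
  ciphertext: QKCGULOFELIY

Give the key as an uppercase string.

TMWA

  i= 0: Q-X = 19 → T
  i= 1: K-Y = 12 → M
  i= 2: C-G = 22 → W
  i= 3: G-G =  0 → A
  i= 4: U-B = 19 → T
  i= 5: L-Z = 12 → M
  i= 6: O-S = 22 → W
  i= 7: F-F =  0 → A
  i= 8: E-L = 19 → T
  i= 9: L-Z = 12 → M
  i=10: I-M = 22 → W
  i=11: Y-Y =  0 → A
  shifts repeat with period 4: TMWA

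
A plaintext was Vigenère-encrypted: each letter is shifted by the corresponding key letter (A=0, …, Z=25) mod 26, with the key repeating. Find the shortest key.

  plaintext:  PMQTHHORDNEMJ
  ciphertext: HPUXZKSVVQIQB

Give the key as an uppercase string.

  i= 0: H-P = 18 → S
  i= 1: P-M =  3 → D
  i= 2: U-Q =  4 → E
  i= 3: X-T =  4 → E
  i= 4: Z-H = 18 → S
  i= 5: K-H =  3 → D
  i= 6: S-O =  4 → E
  i= 7: V-R =  4 → E
  i= 8: V-D = 18 → S
  i= 9: Q-N =  3 → D
  i=10: I-E =  4 → E
  i=11: Q-M =  4 → E
  i=12: B-J = 18 → S
  shifts repeat with period 4: SDEE

SDEE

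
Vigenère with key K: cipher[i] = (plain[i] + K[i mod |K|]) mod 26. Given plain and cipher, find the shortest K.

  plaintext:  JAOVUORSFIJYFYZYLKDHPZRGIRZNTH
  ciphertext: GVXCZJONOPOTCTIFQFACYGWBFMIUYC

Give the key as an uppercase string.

XVJHFV

  i= 0: G-J = 23 → X
  i= 1: V-A = 21 → V
  i= 2: X-O =  9 → J
  i= 3: C-V =  7 → H
  i= 4: Z-U =  5 → F
  i= 5: J-O = 21 → V
  i= 6: O-R = 23 → X
  i= 7: N-S = 21 → V
  i= 8: O-F =  9 → J
  i= 9: P-I =  7 → H
  i=10: O-J =  5 → F
  i=11: T-Y = 21 → V
  i=12: C-F = 23 → X
  i=13: T-Y = 21 → V
  i=14: I-Z =  9 → J
  i=15: F-Y =  7 → H
  i=16: Q-L =  5 → F
  i=17: F-K = 21 → V
  i=18: A-D = 23 → X
  i=19: C-H = 21 → V
  i=20: Y-P =  9 → J
  i=21: G-Z =  7 → H
  i=22: W-R =  5 → F
  i=23: B-G = 21 → V
  i=24: F-I = 23 → X
  i=25: M-R = 21 → V
  i=26: I-Z =  9 → J
  i=27: U-N =  7 → H
  i=28: Y-T =  5 → F
  i=29: C-H = 21 → V
  shifts repeat with period 6: XVJHFV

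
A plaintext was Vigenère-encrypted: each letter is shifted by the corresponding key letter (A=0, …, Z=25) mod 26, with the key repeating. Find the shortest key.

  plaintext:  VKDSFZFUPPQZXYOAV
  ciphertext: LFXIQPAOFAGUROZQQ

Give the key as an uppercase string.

QVUQL

  i= 0: L-V = 16 → Q
  i= 1: F-K = 21 → V
  i= 2: X-D = 20 → U
  i= 3: I-S = 16 → Q
  i= 4: Q-F = 11 → L
  i= 5: P-Z = 16 → Q
  i= 6: A-F = 21 → V
  i= 7: O-U = 20 → U
  i= 8: F-P = 16 → Q
  i= 9: A-P = 11 → L
  i=10: G-Q = 16 → Q
  i=11: U-Z = 21 → V
  i=12: R-X = 20 → U
  i=13: O-Y = 16 → Q
  i=14: Z-O = 11 → L
  i=15: Q-A = 16 → Q
  i=16: Q-V = 21 → V
  shifts repeat with period 5: QVUQL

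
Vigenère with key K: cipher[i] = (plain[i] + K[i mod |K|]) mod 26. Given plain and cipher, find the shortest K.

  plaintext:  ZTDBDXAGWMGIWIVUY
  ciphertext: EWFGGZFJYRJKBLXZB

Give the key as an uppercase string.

FDC

  i= 0: E-Z =  5 → F
  i= 1: W-T =  3 → D
  i= 2: F-D =  2 → C
  i= 3: G-B =  5 → F
  i= 4: G-D =  3 → D
  i= 5: Z-X =  2 → C
  i= 6: F-A =  5 → F
  i= 7: J-G =  3 → D
  i= 8: Y-W =  2 → C
  i= 9: R-M =  5 → F
  i=10: J-G =  3 → D
  i=11: K-I =  2 → C
  i=12: B-W =  5 → F
  i=13: L-I =  3 → D
  i=14: X-V =  2 → C
  i=15: Z-U =  5 → F
  i=16: B-Y =  3 → D
  shifts repeat with period 3: FDC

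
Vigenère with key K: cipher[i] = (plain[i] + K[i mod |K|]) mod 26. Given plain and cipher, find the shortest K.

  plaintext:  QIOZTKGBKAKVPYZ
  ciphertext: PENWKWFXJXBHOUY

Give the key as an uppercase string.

ZWZXRM

  i= 0: P-Q = 25 → Z
  i= 1: E-I = 22 → W
  i= 2: N-O = 25 → Z
  i= 3: W-Z = 23 → X
  i= 4: K-T = 17 → R
  i= 5: W-K = 12 → M
  i= 6: F-G = 25 → Z
  i= 7: X-B = 22 → W
  i= 8: J-K = 25 → Z
  i= 9: X-A = 23 → X
  i=10: B-K = 17 → R
  i=11: H-V = 12 → M
  i=12: O-P = 25 → Z
  i=13: U-Y = 22 → W
  i=14: Y-Z = 25 → Z
  shifts repeat with period 6: ZWZXRM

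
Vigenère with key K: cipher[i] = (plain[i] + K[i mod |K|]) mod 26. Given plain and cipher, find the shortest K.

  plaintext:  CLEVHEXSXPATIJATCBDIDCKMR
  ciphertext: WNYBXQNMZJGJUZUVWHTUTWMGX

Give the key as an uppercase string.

UCUGQMQ

  i= 0: W-C = 20 → U
  i= 1: N-L =  2 → C
  i= 2: Y-E = 20 → U
  i= 3: B-V =  6 → G
  i= 4: X-H = 16 → Q
  i= 5: Q-E = 12 → M
  i= 6: N-X = 16 → Q
  i= 7: M-S = 20 → U
  i= 8: Z-X =  2 → C
  i= 9: J-P = 20 → U
  i=10: G-A =  6 → G
  i=11: J-T = 16 → Q
  i=12: U-I = 12 → M
  i=13: Z-J = 16 → Q
  i=14: U-A = 20 → U
  i=15: V-T =  2 → C
  i=16: W-C = 20 → U
  i=17: H-B =  6 → G
  i=18: T-D = 16 → Q
  i=19: U-I = 12 → M
  i=20: T-D = 16 → Q
  i=21: W-C = 20 → U
  i=22: M-K =  2 → C
  i=23: G-M = 20 → U
  i=24: X-R =  6 → G
  shifts repeat with period 7: UCUGQMQ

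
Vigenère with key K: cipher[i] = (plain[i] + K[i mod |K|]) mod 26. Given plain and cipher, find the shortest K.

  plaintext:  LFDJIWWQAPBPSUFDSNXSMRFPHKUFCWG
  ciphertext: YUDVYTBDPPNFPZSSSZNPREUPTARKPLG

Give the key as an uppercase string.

  i= 0: Y-L = 13 → N
  i= 1: U-F = 15 → P
  i= 2: D-D =  0 → A
  i= 3: V-J = 12 → M
  i= 4: Y-I = 16 → Q
  i= 5: T-W = 23 → X
  i= 6: B-W =  5 → F
  i= 7: D-Q = 13 → N
  i= 8: P-A = 15 → P
  i= 9: P-P =  0 → A
  i=10: N-B = 12 → M
  i=11: F-P = 16 → Q
  i=12: P-S = 23 → X
  i=13: Z-U =  5 → F
  i=14: S-F = 13 → N
  i=15: S-D = 15 → P
  i=16: S-S =  0 → A
  i=17: Z-N = 12 → M
  i=18: N-X = 16 → Q
  i=19: P-S = 23 → X
  i=20: R-M =  5 → F
  i=21: E-R = 13 → N
  i=22: U-F = 15 → P
  i=23: P-P =  0 → A
  i=24: T-H = 12 → M
  i=25: A-K = 16 → Q
  i=26: R-U = 23 → X
  i=27: K-F =  5 → F
  i=28: P-C = 13 → N
  i=29: L-W = 15 → P
  i=30: G-G =  0 → A
  shifts repeat with period 7: NPAMQXF

NPAMQXF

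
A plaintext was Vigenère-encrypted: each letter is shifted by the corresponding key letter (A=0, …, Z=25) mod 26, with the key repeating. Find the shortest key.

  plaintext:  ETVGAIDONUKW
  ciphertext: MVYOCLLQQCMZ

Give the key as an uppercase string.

ICD

  i= 0: M-E =  8 → I
  i= 1: V-T =  2 → C
  i= 2: Y-V =  3 → D
  i= 3: O-G =  8 → I
  i= 4: C-A =  2 → C
  i= 5: L-I =  3 → D
  i= 6: L-D =  8 → I
  i= 7: Q-O =  2 → C
  i= 8: Q-N =  3 → D
  i= 9: C-U =  8 → I
  i=10: M-K =  2 → C
  i=11: Z-W =  3 → D
  shifts repeat with period 3: ICD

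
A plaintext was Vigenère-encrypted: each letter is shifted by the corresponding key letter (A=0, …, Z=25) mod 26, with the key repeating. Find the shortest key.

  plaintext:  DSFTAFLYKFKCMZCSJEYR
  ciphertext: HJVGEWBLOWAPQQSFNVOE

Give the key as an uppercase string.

  i= 0: H-D =  4 → E
  i= 1: J-S = 17 → R
  i= 2: V-F = 16 → Q
  i= 3: G-T = 13 → N
  i= 4: E-A =  4 → E
  i= 5: W-F = 17 → R
  i= 6: B-L = 16 → Q
  i= 7: L-Y = 13 → N
  i= 8: O-K =  4 → E
  i= 9: W-F = 17 → R
  i=10: A-K = 16 → Q
  i=11: P-C = 13 → N
  i=12: Q-M =  4 → E
  i=13: Q-Z = 17 → R
  i=14: S-C = 16 → Q
  i=15: F-S = 13 → N
  i=16: N-J =  4 → E
  i=17: V-E = 17 → R
  i=18: O-Y = 16 → Q
  i=19: E-R = 13 → N
  shifts repeat with period 4: ERQN

ERQN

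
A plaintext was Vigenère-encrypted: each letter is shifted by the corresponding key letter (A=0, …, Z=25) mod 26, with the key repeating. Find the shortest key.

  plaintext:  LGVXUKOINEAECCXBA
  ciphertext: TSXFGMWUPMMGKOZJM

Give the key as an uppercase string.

  i= 0: T-L =  8 → I
  i= 1: S-G = 12 → M
  i= 2: X-V =  2 → C
  i= 3: F-X =  8 → I
  i= 4: G-U = 12 → M
  i= 5: M-K =  2 → C
  i= 6: W-O =  8 → I
  i= 7: U-I = 12 → M
  i= 8: P-N =  2 → C
  i= 9: M-E =  8 → I
  i=10: M-A = 12 → M
  i=11: G-E =  2 → C
  i=12: K-C =  8 → I
  i=13: O-C = 12 → M
  i=14: Z-X =  2 → C
  i=15: J-B =  8 → I
  i=16: M-A = 12 → M
  shifts repeat with period 3: IMC

IMC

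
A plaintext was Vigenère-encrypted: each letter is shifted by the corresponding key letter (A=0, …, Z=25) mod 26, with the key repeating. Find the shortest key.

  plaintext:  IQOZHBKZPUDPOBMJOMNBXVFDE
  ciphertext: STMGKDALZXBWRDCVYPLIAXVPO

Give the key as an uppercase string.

KDYHDCQM

  i= 0: S-I = 10 → K
  i= 1: T-Q =  3 → D
  i= 2: M-O = 24 → Y
  i= 3: G-Z =  7 → H
  i= 4: K-H =  3 → D
  i= 5: D-B =  2 → C
  i= 6: A-K = 16 → Q
  i= 7: L-Z = 12 → M
  i= 8: Z-P = 10 → K
  i= 9: X-U =  3 → D
  i=10: B-D = 24 → Y
  i=11: W-P =  7 → H
  i=12: R-O =  3 → D
  i=13: D-B =  2 → C
  i=14: C-M = 16 → Q
  i=15: V-J = 12 → M
  i=16: Y-O = 10 → K
  i=17: P-M =  3 → D
  i=18: L-N = 24 → Y
  i=19: I-B =  7 → H
  i=20: A-X =  3 → D
  i=21: X-V =  2 → C
  i=22: V-F = 16 → Q
  i=23: P-D = 12 → M
  i=24: O-E = 10 → K
  shifts repeat with period 8: KDYHDCQM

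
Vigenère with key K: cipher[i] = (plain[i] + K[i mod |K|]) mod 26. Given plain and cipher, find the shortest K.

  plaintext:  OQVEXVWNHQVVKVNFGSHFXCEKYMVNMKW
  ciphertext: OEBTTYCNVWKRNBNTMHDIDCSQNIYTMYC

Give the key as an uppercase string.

  i= 0: O-O =  0 → A
  i= 1: E-Q = 14 → O
  i= 2: B-V =  6 → G
  i= 3: T-E = 15 → P
  i= 4: T-X = 22 → W
  i= 5: Y-V =  3 → D
  i= 6: C-W =  6 → G
  i= 7: N-N =  0 → A
  i= 8: V-H = 14 → O
  i= 9: W-Q =  6 → G
  i=10: K-V = 15 → P
  i=11: R-V = 22 → W
  i=12: N-K =  3 → D
  i=13: B-V =  6 → G
  i=14: N-N =  0 → A
  i=15: T-F = 14 → O
  i=16: M-G =  6 → G
  i=17: H-S = 15 → P
  i=18: D-H = 22 → W
  i=19: I-F =  3 → D
  i=20: D-X =  6 → G
  i=21: C-C =  0 → A
  i=22: S-E = 14 → O
  i=23: Q-K =  6 → G
  i=24: N-Y = 15 → P
  i=25: I-M = 22 → W
  i=26: Y-V =  3 → D
  i=27: T-N =  6 → G
  i=28: M-M =  0 → A
  i=29: Y-K = 14 → O
  i=30: C-W =  6 → G
  shifts repeat with period 7: AOGPWDG

AOGPWDG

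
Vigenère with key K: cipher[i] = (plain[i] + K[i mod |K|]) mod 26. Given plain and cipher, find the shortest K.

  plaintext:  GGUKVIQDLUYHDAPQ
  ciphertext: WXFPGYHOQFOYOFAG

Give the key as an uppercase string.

QRLFL

  i= 0: W-G = 16 → Q
  i= 1: X-G = 17 → R
  i= 2: F-U = 11 → L
  i= 3: P-K =  5 → F
  i= 4: G-V = 11 → L
  i= 5: Y-I = 16 → Q
  i= 6: H-Q = 17 → R
  i= 7: O-D = 11 → L
  i= 8: Q-L =  5 → F
  i= 9: F-U = 11 → L
  i=10: O-Y = 16 → Q
  i=11: Y-H = 17 → R
  i=12: O-D = 11 → L
  i=13: F-A =  5 → F
  i=14: A-P = 11 → L
  i=15: G-Q = 16 → Q
  shifts repeat with period 5: QRLFL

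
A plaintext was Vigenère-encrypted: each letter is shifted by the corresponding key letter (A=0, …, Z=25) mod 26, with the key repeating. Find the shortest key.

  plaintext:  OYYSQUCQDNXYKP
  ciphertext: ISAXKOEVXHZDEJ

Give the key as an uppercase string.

  i= 0: I-O = 20 → U
  i= 1: S-Y = 20 → U
  i= 2: A-Y =  2 → C
  i= 3: X-S =  5 → F
  i= 4: K-Q = 20 → U
  i= 5: O-U = 20 → U
  i= 6: E-C =  2 → C
  i= 7: V-Q =  5 → F
  i= 8: X-D = 20 → U
  i= 9: H-N = 20 → U
  i=10: Z-X =  2 → C
  i=11: D-Y =  5 → F
  i=12: E-K = 20 → U
  i=13: J-P = 20 → U
  shifts repeat with period 4: UUCF

UUCF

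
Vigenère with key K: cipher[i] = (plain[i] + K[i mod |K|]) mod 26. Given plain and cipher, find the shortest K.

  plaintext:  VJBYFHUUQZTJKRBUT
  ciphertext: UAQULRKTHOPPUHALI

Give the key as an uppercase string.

  i= 0: U-V = 25 → Z
  i= 1: A-J = 17 → R
  i= 2: Q-B = 15 → P
  i= 3: U-Y = 22 → W
  i= 4: L-F =  6 → G
  i= 5: R-H = 10 → K
  i= 6: K-U = 16 → Q
  i= 7: T-U = 25 → Z
  i= 8: H-Q = 17 → R
  i= 9: O-Z = 15 → P
  i=10: P-T = 22 → W
  i=11: P-J =  6 → G
  i=12: U-K = 10 → K
  i=13: H-R = 16 → Q
  i=14: A-B = 25 → Z
  i=15: L-U = 17 → R
  i=16: I-T = 15 → P
  shifts repeat with period 7: ZRPWGKQ

ZRPWGKQ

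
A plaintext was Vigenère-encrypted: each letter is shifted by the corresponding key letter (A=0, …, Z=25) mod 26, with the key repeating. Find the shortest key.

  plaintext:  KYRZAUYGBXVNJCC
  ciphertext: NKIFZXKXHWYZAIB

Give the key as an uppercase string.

  i= 0: N-K =  3 → D
  i= 1: K-Y = 12 → M
  i= 2: I-R = 17 → R
  i= 3: F-Z =  6 → G
  i= 4: Z-A = 25 → Z
  i= 5: X-U =  3 → D
  i= 6: K-Y = 12 → M
  i= 7: X-G = 17 → R
  i= 8: H-B =  6 → G
  i= 9: W-X = 25 → Z
  i=10: Y-V =  3 → D
  i=11: Z-N = 12 → M
  i=12: A-J = 17 → R
  i=13: I-C =  6 → G
  i=14: B-C = 25 → Z
  shifts repeat with period 5: DMRGZ

DMRGZ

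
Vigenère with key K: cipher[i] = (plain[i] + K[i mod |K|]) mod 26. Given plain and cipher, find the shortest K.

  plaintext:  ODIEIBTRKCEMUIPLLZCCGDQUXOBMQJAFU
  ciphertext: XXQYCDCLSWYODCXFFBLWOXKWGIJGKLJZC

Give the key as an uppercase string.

JUIUUC

  i= 0: X-O =  9 → J
  i= 1: X-D = 20 → U
  i= 2: Q-I =  8 → I
  i= 3: Y-E = 20 → U
  i= 4: C-I = 20 → U
  i= 5: D-B =  2 → C
  i= 6: C-T =  9 → J
  i= 7: L-R = 20 → U
  i= 8: S-K =  8 → I
  i= 9: W-C = 20 → U
  i=10: Y-E = 20 → U
  i=11: O-M =  2 → C
  i=12: D-U =  9 → J
  i=13: C-I = 20 → U
  i=14: X-P =  8 → I
  i=15: F-L = 20 → U
  i=16: F-L = 20 → U
  i=17: B-Z =  2 → C
  i=18: L-C =  9 → J
  i=19: W-C = 20 → U
  i=20: O-G =  8 → I
  i=21: X-D = 20 → U
  i=22: K-Q = 20 → U
  i=23: W-U =  2 → C
  i=24: G-X =  9 → J
  i=25: I-O = 20 → U
  i=26: J-B =  8 → I
  i=27: G-M = 20 → U
  i=28: K-Q = 20 → U
  i=29: L-J =  2 → C
  i=30: J-A =  9 → J
  i=31: Z-F = 20 → U
  i=32: C-U =  8 → I
  shifts repeat with period 6: JUIUUC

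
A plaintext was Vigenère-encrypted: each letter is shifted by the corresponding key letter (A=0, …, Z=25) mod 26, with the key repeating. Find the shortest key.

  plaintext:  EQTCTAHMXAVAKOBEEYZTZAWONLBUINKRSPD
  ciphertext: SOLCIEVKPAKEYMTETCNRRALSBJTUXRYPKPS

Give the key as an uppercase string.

  i= 0: S-E = 14 → O
  i= 1: O-Q = 24 → Y
  i= 2: L-T = 18 → S
  i= 3: C-C =  0 → A
  i= 4: I-T = 15 → P
  i= 5: E-A =  4 → E
  i= 6: V-H = 14 → O
  i= 7: K-M = 24 → Y
  i= 8: P-X = 18 → S
  i= 9: A-A =  0 → A
  i=10: K-V = 15 → P
  i=11: E-A =  4 → E
  i=12: Y-K = 14 → O
  i=13: M-O = 24 → Y
  i=14: T-B = 18 → S
  i=15: E-E =  0 → A
  i=16: T-E = 15 → P
  i=17: C-Y =  4 → E
  i=18: N-Z = 14 → O
  i=19: R-T = 24 → Y
  i=20: R-Z = 18 → S
  i=21: A-A =  0 → A
  i=22: L-W = 15 → P
  i=23: S-O =  4 → E
  i=24: B-N = 14 → O
  i=25: J-L = 24 → Y
  i=26: T-B = 18 → S
  i=27: U-U =  0 → A
  i=28: X-I = 15 → P
  i=29: R-N =  4 → E
  i=30: Y-K = 14 → O
  i=31: P-R = 24 → Y
  i=32: K-S = 18 → S
  i=33: P-P =  0 → A
  i=34: S-D = 15 → P
  shifts repeat with period 6: OYSAPE

OYSAPE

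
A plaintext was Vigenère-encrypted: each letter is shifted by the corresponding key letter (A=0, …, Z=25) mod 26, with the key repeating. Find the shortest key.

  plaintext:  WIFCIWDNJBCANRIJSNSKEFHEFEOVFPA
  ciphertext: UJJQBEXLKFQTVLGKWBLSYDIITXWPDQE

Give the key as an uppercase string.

YBEOTIU

  i= 0: U-W = 24 → Y
  i= 1: J-I =  1 → B
  i= 2: J-F =  4 → E
  i= 3: Q-C = 14 → O
  i= 4: B-I = 19 → T
  i= 5: E-W =  8 → I
  i= 6: X-D = 20 → U
  i= 7: L-N = 24 → Y
  i= 8: K-J =  1 → B
  i= 9: F-B =  4 → E
  i=10: Q-C = 14 → O
  i=11: T-A = 19 → T
  i=12: V-N =  8 → I
  i=13: L-R = 20 → U
  i=14: G-I = 24 → Y
  i=15: K-J =  1 → B
  i=16: W-S =  4 → E
  i=17: B-N = 14 → O
  i=18: L-S = 19 → T
  i=19: S-K =  8 → I
  i=20: Y-E = 20 → U
  i=21: D-F = 24 → Y
  i=22: I-H =  1 → B
  i=23: I-E =  4 → E
  i=24: T-F = 14 → O
  i=25: X-E = 19 → T
  i=26: W-O =  8 → I
  i=27: P-V = 20 → U
  i=28: D-F = 24 → Y
  i=29: Q-P =  1 → B
  i=30: E-A =  4 → E
  shifts repeat with period 7: YBEOTIU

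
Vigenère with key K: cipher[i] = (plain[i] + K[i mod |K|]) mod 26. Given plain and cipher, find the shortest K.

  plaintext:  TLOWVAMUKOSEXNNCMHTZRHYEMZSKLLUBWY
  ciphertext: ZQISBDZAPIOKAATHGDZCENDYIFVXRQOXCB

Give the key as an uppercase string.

  i= 0: Z-T =  6 → G
  i= 1: Q-L =  5 → F
  i= 2: I-O = 20 → U
  i= 3: S-W = 22 → W
  i= 4: B-V =  6 → G
  i= 5: D-A =  3 → D
  i= 6: Z-M = 13 → N
  i= 7: A-U =  6 → G
  i= 8: P-K =  5 → F
  i= 9: I-O = 20 → U
  i=10: O-S = 22 → W
  i=11: K-E =  6 → G
  i=12: A-X =  3 → D
  i=13: A-N = 13 → N
  i=14: T-N =  6 → G
  i=15: H-C =  5 → F
  i=16: G-M = 20 → U
  i=17: D-H = 22 → W
  i=18: Z-T =  6 → G
  i=19: C-Z =  3 → D
  i=20: E-R = 13 → N
  i=21: N-H =  6 → G
  i=22: D-Y =  5 → F
  i=23: Y-E = 20 → U
  i=24: I-M = 22 → W
  i=25: F-Z =  6 → G
  i=26: V-S =  3 → D
  i=27: X-K = 13 → N
  i=28: R-L =  6 → G
  i=29: Q-L =  5 → F
  i=30: O-U = 20 → U
  i=31: X-B = 22 → W
  i=32: C-W =  6 → G
  i=33: B-Y =  3 → D
  shifts repeat with period 7: GFUWGDN

GFUWGDN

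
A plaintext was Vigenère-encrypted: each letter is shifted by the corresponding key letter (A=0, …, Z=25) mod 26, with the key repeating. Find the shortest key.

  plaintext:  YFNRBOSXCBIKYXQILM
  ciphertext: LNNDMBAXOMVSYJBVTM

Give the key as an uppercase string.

  i= 0: L-Y = 13 → N
  i= 1: N-F =  8 → I
  i= 2: N-N =  0 → A
  i= 3: D-R = 12 → M
  i= 4: M-B = 11 → L
  i= 5: B-O = 13 → N
  i= 6: A-S =  8 → I
  i= 7: X-X =  0 → A
  i= 8: O-C = 12 → M
  i= 9: M-B = 11 → L
  i=10: V-I = 13 → N
  i=11: S-K =  8 → I
  i=12: Y-Y =  0 → A
  i=13: J-X = 12 → M
  i=14: B-Q = 11 → L
  i=15: V-I = 13 → N
  i=16: T-L =  8 → I
  i=17: M-M =  0 → A
  shifts repeat with period 5: NIAML

NIAML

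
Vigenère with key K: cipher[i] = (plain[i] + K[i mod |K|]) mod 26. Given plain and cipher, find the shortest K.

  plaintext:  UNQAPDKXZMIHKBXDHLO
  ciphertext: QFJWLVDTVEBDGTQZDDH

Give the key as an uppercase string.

  i= 0: Q-U = 22 → W
  i= 1: F-N = 18 → S
  i= 2: J-Q = 19 → T
  i= 3: W-A = 22 → W
  i= 4: L-P = 22 → W
  i= 5: V-D = 18 → S
  i= 6: D-K = 19 → T
  i= 7: T-X = 22 → W
  i= 8: V-Z = 22 → W
  i= 9: E-M = 18 → S
  i=10: B-I = 19 → T
  i=11: D-H = 22 → W
  i=12: G-K = 22 → W
  i=13: T-B = 18 → S
  i=14: Q-X = 19 → T
  i=15: Z-D = 22 → W
  i=16: D-H = 22 → W
  i=17: D-L = 18 → S
  i=18: H-O = 19 → T
  shifts repeat with period 4: WSTW

WSTW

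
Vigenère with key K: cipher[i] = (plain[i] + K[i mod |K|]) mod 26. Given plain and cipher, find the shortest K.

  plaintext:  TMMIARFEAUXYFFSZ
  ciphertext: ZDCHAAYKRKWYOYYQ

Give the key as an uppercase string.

GRQZAJT

  i= 0: Z-T =  6 → G
  i= 1: D-M = 17 → R
  i= 2: C-M = 16 → Q
  i= 3: H-I = 25 → Z
  i= 4: A-A =  0 → A
  i= 5: A-R =  9 → J
  i= 6: Y-F = 19 → T
  i= 7: K-E =  6 → G
  i= 8: R-A = 17 → R
  i= 9: K-U = 16 → Q
  i=10: W-X = 25 → Z
  i=11: Y-Y =  0 → A
  i=12: O-F =  9 → J
  i=13: Y-F = 19 → T
  i=14: Y-S =  6 → G
  i=15: Q-Z = 17 → R
  shifts repeat with period 7: GRQZAJT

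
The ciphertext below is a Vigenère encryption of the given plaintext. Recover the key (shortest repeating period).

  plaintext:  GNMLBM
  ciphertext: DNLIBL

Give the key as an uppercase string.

XAZ

  i= 0: D-G = 23 → X
  i= 1: N-N =  0 → A
  i= 2: L-M = 25 → Z
  i= 3: I-L = 23 → X
  i= 4: B-B =  0 → A
  i= 5: L-M = 25 → Z
  shifts repeat with period 3: XAZ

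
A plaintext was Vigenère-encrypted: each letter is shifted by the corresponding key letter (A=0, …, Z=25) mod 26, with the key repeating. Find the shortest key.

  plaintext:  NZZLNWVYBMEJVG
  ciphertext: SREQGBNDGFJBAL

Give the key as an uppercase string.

FSFFT

  i= 0: S-N =  5 → F
  i= 1: R-Z = 18 → S
  i= 2: E-Z =  5 → F
  i= 3: Q-L =  5 → F
  i= 4: G-N = 19 → T
  i= 5: B-W =  5 → F
  i= 6: N-V = 18 → S
  i= 7: D-Y =  5 → F
  i= 8: G-B =  5 → F
  i= 9: F-M = 19 → T
  i=10: J-E =  5 → F
  i=11: B-J = 18 → S
  i=12: A-V =  5 → F
  i=13: L-G =  5 → F
  shifts repeat with period 5: FSFFT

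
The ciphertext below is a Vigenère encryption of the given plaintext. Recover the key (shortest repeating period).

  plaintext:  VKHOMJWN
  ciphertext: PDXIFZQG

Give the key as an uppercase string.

UTQ

  i= 0: P-V = 20 → U
  i= 1: D-K = 19 → T
  i= 2: X-H = 16 → Q
  i= 3: I-O = 20 → U
  i= 4: F-M = 19 → T
  i= 5: Z-J = 16 → Q
  i= 6: Q-W = 20 → U
  i= 7: G-N = 19 → T
  shifts repeat with period 3: UTQ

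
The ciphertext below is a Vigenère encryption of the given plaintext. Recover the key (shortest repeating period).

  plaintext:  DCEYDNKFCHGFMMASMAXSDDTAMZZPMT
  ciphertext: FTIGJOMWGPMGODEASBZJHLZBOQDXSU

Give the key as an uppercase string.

  i= 0: F-D =  2 → C
  i= 1: T-C = 17 → R
  i= 2: I-E =  4 → E
  i= 3: G-Y =  8 → I
  i= 4: J-D =  6 → G
  i= 5: O-N =  1 → B
  i= 6: M-K =  2 → C
  i= 7: W-F = 17 → R
  i= 8: G-C =  4 → E
  i= 9: P-H =  8 → I
  i=10: M-G =  6 → G
  i=11: G-F =  1 → B
  i=12: O-M =  2 → C
  i=13: D-M = 17 → R
  i=14: E-A =  4 → E
  i=15: A-S =  8 → I
  i=16: S-M =  6 → G
  i=17: B-A =  1 → B
  i=18: Z-X =  2 → C
  i=19: J-S = 17 → R
  i=20: H-D =  4 → E
  i=21: L-D =  8 → I
  i=22: Z-T =  6 → G
  i=23: B-A =  1 → B
  i=24: O-M =  2 → C
  i=25: Q-Z = 17 → R
  i=26: D-Z =  4 → E
  i=27: X-P =  8 → I
  i=28: S-M =  6 → G
  i=29: U-T =  1 → B
  shifts repeat with period 6: CREIGB

CREIGB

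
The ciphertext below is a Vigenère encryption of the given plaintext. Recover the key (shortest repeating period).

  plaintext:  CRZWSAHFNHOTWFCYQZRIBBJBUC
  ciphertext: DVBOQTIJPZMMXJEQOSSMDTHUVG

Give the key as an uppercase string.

  i= 0: D-C =  1 → B
  i= 1: V-R =  4 → E
  i= 2: B-Z =  2 → C
  i= 3: O-W = 18 → S
  i= 4: Q-S = 24 → Y
  i= 5: T-A = 19 → T
  i= 6: I-H =  1 → B
  i= 7: J-F =  4 → E
  i= 8: P-N =  2 → C
  i= 9: Z-H = 18 → S
  i=10: M-O = 24 → Y
  i=11: M-T = 19 → T
  i=12: X-W =  1 → B
  i=13: J-F =  4 → E
  i=14: E-C =  2 → C
  i=15: Q-Y = 18 → S
  i=16: O-Q = 24 → Y
  i=17: S-Z = 19 → T
  i=18: S-R =  1 → B
  i=19: M-I =  4 → E
  i=20: D-B =  2 → C
  i=21: T-B = 18 → S
  i=22: H-J = 24 → Y
  i=23: U-B = 19 → T
  i=24: V-U =  1 → B
  i=25: G-C =  4 → E
  shifts repeat with period 6: BECSYT

BECSYT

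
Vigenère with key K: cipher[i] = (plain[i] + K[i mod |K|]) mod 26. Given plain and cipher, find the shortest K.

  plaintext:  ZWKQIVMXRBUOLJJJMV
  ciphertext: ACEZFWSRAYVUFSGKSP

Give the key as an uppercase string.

  i= 0: A-Z =  1 → B
  i= 1: C-W =  6 → G
  i= 2: E-K = 20 → U
  i= 3: Z-Q =  9 → J
  i= 4: F-I = 23 → X
  i= 5: W-V =  1 → B
  i= 6: S-M =  6 → G
  i= 7: R-X = 20 → U
  i= 8: A-R =  9 → J
  i= 9: Y-B = 23 → X
  i=10: V-U =  1 → B
  i=11: U-O =  6 → G
  i=12: F-L = 20 → U
  i=13: S-J =  9 → J
  i=14: G-J = 23 → X
  i=15: K-J =  1 → B
  i=16: S-M =  6 → G
  i=17: P-V = 20 → U
  shifts repeat with period 5: BGUJX

BGUJX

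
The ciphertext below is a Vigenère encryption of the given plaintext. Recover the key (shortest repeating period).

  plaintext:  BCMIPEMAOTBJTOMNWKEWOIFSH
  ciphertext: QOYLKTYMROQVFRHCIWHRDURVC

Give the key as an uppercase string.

  i= 0: Q-B = 15 → P
  i= 1: O-C = 12 → M
  i= 2: Y-M = 12 → M
  i= 3: L-I =  3 → D
  i= 4: K-P = 21 → V
  i= 5: T-E = 15 → P
  i= 6: Y-M = 12 → M
  i= 7: M-A = 12 → M
  i= 8: R-O =  3 → D
  i= 9: O-T = 21 → V
  i=10: Q-B = 15 → P
  i=11: V-J = 12 → M
  i=12: F-T = 12 → M
  i=13: R-O =  3 → D
  i=14: H-M = 21 → V
  i=15: C-N = 15 → P
  i=16: I-W = 12 → M
  i=17: W-K = 12 → M
  i=18: H-E =  3 → D
  i=19: R-W = 21 → V
  i=20: D-O = 15 → P
  i=21: U-I = 12 → M
  i=22: R-F = 12 → M
  i=23: V-S =  3 → D
  i=24: C-H = 21 → V
  shifts repeat with period 5: PMMDV

PMMDV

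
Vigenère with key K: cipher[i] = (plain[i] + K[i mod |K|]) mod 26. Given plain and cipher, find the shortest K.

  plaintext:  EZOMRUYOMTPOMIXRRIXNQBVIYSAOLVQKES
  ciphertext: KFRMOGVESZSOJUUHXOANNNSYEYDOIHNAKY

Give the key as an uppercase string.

GGDAXMXQ

  i= 0: K-E =  6 → G
  i= 1: F-Z =  6 → G
  i= 2: R-O =  3 → D
  i= 3: M-M =  0 → A
  i= 4: O-R = 23 → X
  i= 5: G-U = 12 → M
  i= 6: V-Y = 23 → X
  i= 7: E-O = 16 → Q
  i= 8: S-M =  6 → G
  i= 9: Z-T =  6 → G
  i=10: S-P =  3 → D
  i=11: O-O =  0 → A
  i=12: J-M = 23 → X
  i=13: U-I = 12 → M
  i=14: U-X = 23 → X
  i=15: H-R = 16 → Q
  i=16: X-R =  6 → G
  i=17: O-I =  6 → G
  i=18: A-X =  3 → D
  i=19: N-N =  0 → A
  i=20: N-Q = 23 → X
  i=21: N-B = 12 → M
  i=22: S-V = 23 → X
  i=23: Y-I = 16 → Q
  i=24: E-Y =  6 → G
  i=25: Y-S =  6 → G
  i=26: D-A =  3 → D
  i=27: O-O =  0 → A
  i=28: I-L = 23 → X
  i=29: H-V = 12 → M
  i=30: N-Q = 23 → X
  i=31: A-K = 16 → Q
  i=32: K-E =  6 → G
  i=33: Y-S =  6 → G
  shifts repeat with period 8: GGDAXMXQ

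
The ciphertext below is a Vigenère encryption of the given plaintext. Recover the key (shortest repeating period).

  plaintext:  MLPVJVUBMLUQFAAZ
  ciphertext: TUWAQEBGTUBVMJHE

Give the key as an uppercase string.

  i= 0: T-M =  7 → H
  i= 1: U-L =  9 → J
  i= 2: W-P =  7 → H
  i= 3: A-V =  5 → F
  i= 4: Q-J =  7 → H
  i= 5: E-V =  9 → J
  i= 6: B-U =  7 → H
  i= 7: G-B =  5 → F
  i= 8: T-M =  7 → H
  i= 9: U-L =  9 → J
  i=10: B-U =  7 → H
  i=11: V-Q =  5 → F
  i=12: M-F =  7 → H
  i=13: J-A =  9 → J
  i=14: H-A =  7 → H
  i=15: E-Z =  5 → F
  shifts repeat with period 4: HJHF

HJHF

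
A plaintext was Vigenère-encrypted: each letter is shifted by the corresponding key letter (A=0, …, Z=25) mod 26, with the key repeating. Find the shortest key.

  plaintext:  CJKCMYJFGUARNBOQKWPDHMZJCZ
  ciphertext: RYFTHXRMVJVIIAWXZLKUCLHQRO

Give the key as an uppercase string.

PPVRVZIH

  i= 0: R-C = 15 → P
  i= 1: Y-J = 15 → P
  i= 2: F-K = 21 → V
  i= 3: T-C = 17 → R
  i= 4: H-M = 21 → V
  i= 5: X-Y = 25 → Z
  i= 6: R-J =  8 → I
  i= 7: M-F =  7 → H
  i= 8: V-G = 15 → P
  i= 9: J-U = 15 → P
  i=10: V-A = 21 → V
  i=11: I-R = 17 → R
  i=12: I-N = 21 → V
  i=13: A-B = 25 → Z
  i=14: W-O =  8 → I
  i=15: X-Q =  7 → H
  i=16: Z-K = 15 → P
  i=17: L-W = 15 → P
  i=18: K-P = 21 → V
  i=19: U-D = 17 → R
  i=20: C-H = 21 → V
  i=21: L-M = 25 → Z
  i=22: H-Z =  8 → I
  i=23: Q-J =  7 → H
  i=24: R-C = 15 → P
  i=25: O-Z = 15 → P
  shifts repeat with period 8: PPVRVZIH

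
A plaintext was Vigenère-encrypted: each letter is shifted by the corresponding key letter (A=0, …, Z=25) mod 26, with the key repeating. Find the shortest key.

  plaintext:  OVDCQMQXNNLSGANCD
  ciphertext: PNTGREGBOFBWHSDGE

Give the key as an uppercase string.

  i= 0: P-O =  1 → B
  i= 1: N-V = 18 → S
  i= 2: T-D = 16 → Q
  i= 3: G-C =  4 → E
  i= 4: R-Q =  1 → B
  i= 5: E-M = 18 → S
  i= 6: G-Q = 16 → Q
  i= 7: B-X =  4 → E
  i= 8: O-N =  1 → B
  i= 9: F-N = 18 → S
  i=10: B-L = 16 → Q
  i=11: W-S =  4 → E
  i=12: H-G =  1 → B
  i=13: S-A = 18 → S
  i=14: D-N = 16 → Q
  i=15: G-C =  4 → E
  i=16: E-D =  1 → B
  shifts repeat with period 4: BSQE

BSQE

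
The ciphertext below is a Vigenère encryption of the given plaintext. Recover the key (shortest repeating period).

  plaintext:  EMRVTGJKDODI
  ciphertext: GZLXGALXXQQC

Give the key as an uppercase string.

CNU

  i= 0: G-E =  2 → C
  i= 1: Z-M = 13 → N
  i= 2: L-R = 20 → U
  i= 3: X-V =  2 → C
  i= 4: G-T = 13 → N
  i= 5: A-G = 20 → U
  i= 6: L-J =  2 → C
  i= 7: X-K = 13 → N
  i= 8: X-D = 20 → U
  i= 9: Q-O =  2 → C
  i=10: Q-D = 13 → N
  i=11: C-I = 20 → U
  shifts repeat with period 3: CNU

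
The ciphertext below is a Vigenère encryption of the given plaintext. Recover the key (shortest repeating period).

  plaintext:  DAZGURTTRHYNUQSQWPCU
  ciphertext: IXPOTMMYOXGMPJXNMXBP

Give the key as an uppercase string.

  i= 0: I-D =  5 → F
  i= 1: X-A = 23 → X
  i= 2: P-Z = 16 → Q
  i= 3: O-G =  8 → I
  i= 4: T-U = 25 → Z
  i= 5: M-R = 21 → V
  i= 6: M-T = 19 → T
  i= 7: Y-T =  5 → F
  i= 8: O-R = 23 → X
  i= 9: X-H = 16 → Q
  i=10: G-Y =  8 → I
  i=11: M-N = 25 → Z
  i=12: P-U = 21 → V
  i=13: J-Q = 19 → T
  i=14: X-S =  5 → F
  i=15: N-Q = 23 → X
  i=16: M-W = 16 → Q
  i=17: X-P =  8 → I
  i=18: B-C = 25 → Z
  i=19: P-U = 21 → V
  shifts repeat with period 7: FXQIZVT

FXQIZVT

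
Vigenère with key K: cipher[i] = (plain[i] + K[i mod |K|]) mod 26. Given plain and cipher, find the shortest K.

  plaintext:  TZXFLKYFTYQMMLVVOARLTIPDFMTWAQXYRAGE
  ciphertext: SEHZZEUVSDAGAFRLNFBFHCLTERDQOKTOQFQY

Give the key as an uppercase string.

ZFKUOUWQ

  i= 0: S-T = 25 → Z
  i= 1: E-Z =  5 → F
  i= 2: H-X = 10 → K
  i= 3: Z-F = 20 → U
  i= 4: Z-L = 14 → O
  i= 5: E-K = 20 → U
  i= 6: U-Y = 22 → W
  i= 7: V-F = 16 → Q
  i= 8: S-T = 25 → Z
  i= 9: D-Y =  5 → F
  i=10: A-Q = 10 → K
  i=11: G-M = 20 → U
  i=12: A-M = 14 → O
  i=13: F-L = 20 → U
  i=14: R-V = 22 → W
  i=15: L-V = 16 → Q
  i=16: N-O = 25 → Z
  i=17: F-A =  5 → F
  i=18: B-R = 10 → K
  i=19: F-L = 20 → U
  i=20: H-T = 14 → O
  i=21: C-I = 20 → U
  i=22: L-P = 22 → W
  i=23: T-D = 16 → Q
  i=24: E-F = 25 → Z
  i=25: R-M =  5 → F
  i=26: D-T = 10 → K
  i=27: Q-W = 20 → U
  i=28: O-A = 14 → O
  i=29: K-Q = 20 → U
  i=30: T-X = 22 → W
  i=31: O-Y = 16 → Q
  i=32: Q-R = 25 → Z
  i=33: F-A =  5 → F
  i=34: Q-G = 10 → K
  i=35: Y-E = 20 → U
  shifts repeat with period 8: ZFKUOUWQ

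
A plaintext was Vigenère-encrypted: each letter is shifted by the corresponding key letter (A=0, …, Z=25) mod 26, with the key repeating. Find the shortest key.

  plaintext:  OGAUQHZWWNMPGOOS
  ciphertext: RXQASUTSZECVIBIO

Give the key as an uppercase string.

  i= 0: R-O =  3 → D
  i= 1: X-G = 17 → R
  i= 2: Q-A = 16 → Q
  i= 3: A-U =  6 → G
  i= 4: S-Q =  2 → C
  i= 5: U-H = 13 → N
  i= 6: T-Z = 20 → U
  i= 7: S-W = 22 → W
  i= 8: Z-W =  3 → D
  i= 9: E-N = 17 → R
  i=10: C-M = 16 → Q
  i=11: V-P =  6 → G
  i=12: I-G =  2 → C
  i=13: B-O = 13 → N
  i=14: I-O = 20 → U
  i=15: O-S = 22 → W
  shifts repeat with period 8: DRQGCNUW

DRQGCNUW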